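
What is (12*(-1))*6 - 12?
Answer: -84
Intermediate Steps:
(12*(-1))*6 - 12 = -12*6 - 12 = -72 - 12 = -84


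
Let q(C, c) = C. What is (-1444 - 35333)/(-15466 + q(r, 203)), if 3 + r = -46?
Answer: 36777/15515 ≈ 2.3704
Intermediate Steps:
r = -49 (r = -3 - 46 = -49)
(-1444 - 35333)/(-15466 + q(r, 203)) = (-1444 - 35333)/(-15466 - 49) = -36777/(-15515) = -36777*(-1/15515) = 36777/15515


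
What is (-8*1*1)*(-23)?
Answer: 184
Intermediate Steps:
(-8*1*1)*(-23) = -8*1*(-23) = -8*(-23) = 184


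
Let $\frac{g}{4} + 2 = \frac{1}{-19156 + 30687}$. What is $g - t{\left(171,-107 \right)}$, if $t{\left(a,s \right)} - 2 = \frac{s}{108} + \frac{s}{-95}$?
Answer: $- \frac{1199079181}{118308060} \approx -10.135$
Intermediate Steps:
$g = - \frac{92244}{11531}$ ($g = -8 + \frac{4}{-19156 + 30687} = -8 + \frac{4}{11531} = - \frac{92244}{11531} \approx -7.9996$)
$t{\left(a,s \right)} = 2 - \frac{13 s}{10260}$ ($t{\left(a,s \right)} = 2 + \left(\frac{s}{108} + \frac{s}{-95}\right) = 2 + \left(s \frac{1}{108} + s \left(- \frac{1}{95}\right)\right) = 2 + \left(\frac{s}{108} - \frac{s}{95}\right) = 2 - \frac{13 s}{10260}$)
$g - t{\left(171,-107 \right)} = - \frac{92244}{11531} - \left(2 - - \frac{1391}{10260}\right) = - \frac{92244}{11531} - \left(2 + \frac{1391}{10260}\right) = - \frac{92244}{11531} - \frac{21911}{10260} = - \frac{1199079181}{118308060}$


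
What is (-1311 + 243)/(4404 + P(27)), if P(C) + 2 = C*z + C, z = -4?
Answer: -1068/4321 ≈ -0.24716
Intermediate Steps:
P(C) = -2 - 3*C (P(C) = -2 + (C*(-4) + C) = -2 + (-4*C + C) = -2 - 3*C)
(-1311 + 243)/(4404 + P(27)) = (-1311 + 243)/(4404 + (-2 - 3*27)) = -1068/(4404 + (-2 - 81)) = -1068/(4404 - 83) = -1068/4321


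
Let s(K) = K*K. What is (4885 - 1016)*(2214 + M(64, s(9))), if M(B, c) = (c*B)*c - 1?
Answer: 1633170673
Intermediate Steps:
s(K) = K²
M(B, c) = -1 + B*c² (M(B, c) = (B*c)*c - 1 = B*c² - 1 = -1 + B*c²)
(4885 - 1016)*(2214 + M(64, s(9))) = (4885 - 1016)*(2214 + (-1 + 64*(9²)²)) = 3869*(2214 + (-1 + 64*81²)) = 3869*(2214 + (-1 + 64*6561)) = 3869*(2214 + (-1 + 419904)) = 3869*(2214 + 419903) = 3869*422117 = 1633170673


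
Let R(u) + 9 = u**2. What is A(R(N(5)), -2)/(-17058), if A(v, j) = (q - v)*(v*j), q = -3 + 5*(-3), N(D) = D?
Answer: -544/8529 ≈ -0.063782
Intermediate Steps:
q = -18 (q = -3 - 15 = -18)
R(u) = -9 + u**2
A(v, j) = j*v*(-18 - v) (A(v, j) = (-18 - v)*(v*j) = (-18 - v)*(j*v) = j*v*(-18 - v))
A(R(N(5)), -2)/(-17058) = -1*(-2)*(-9 + 5**2)*(18 + (-9 + 5**2))/(-17058) = -1*(-2)*(-9 + 25)*(18 + (-9 + 25))*(-1/17058) = -1*(-2)*16*(18 + 16)*(-1/17058) = -1*(-2)*16*34*(-1/17058) = 1088*(-1/17058) = -544/8529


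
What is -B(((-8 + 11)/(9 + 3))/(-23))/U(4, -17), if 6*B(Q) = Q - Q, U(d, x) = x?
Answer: 0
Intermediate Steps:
B(Q) = 0 (B(Q) = (Q - Q)/6 = (⅙)*0 = 0)
-B(((-8 + 11)/(9 + 3))/(-23))/U(4, -17) = -0/(-17) = -0*(-1)/17 = -1*0 = 0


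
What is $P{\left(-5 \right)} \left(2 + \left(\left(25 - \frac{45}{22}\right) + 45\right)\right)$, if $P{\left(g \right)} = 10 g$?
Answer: $- \frac{38475}{11} \approx -3497.7$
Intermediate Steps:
$P{\left(-5 \right)} \left(2 + \left(\left(25 - \frac{45}{22}\right) + 45\right)\right) = 10 \left(-5\right) \left(2 + \left(\left(25 - \frac{45}{22}\right) + 45\right)\right) = - 50 \left(2 + \left(\left(25 - \frac{45}{22}\right) + 45\right)\right) = - 50 \left(2 + \left(\frac{505}{22} + 45\right)\right) = - 50 \left(2 + \frac{1495}{22}\right) = \left(-50\right) \frac{1539}{22} = - \frac{38475}{11}$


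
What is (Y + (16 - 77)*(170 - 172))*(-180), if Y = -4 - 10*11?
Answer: -1440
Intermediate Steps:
Y = -114 (Y = -4 - 110 = -114)
(Y + (16 - 77)*(170 - 172))*(-180) = (-114 + (16 - 77)*(170 - 172))*(-180) = (-114 - 61*(-2))*(-180) = (-114 + 122)*(-180) = 8*(-180) = -1440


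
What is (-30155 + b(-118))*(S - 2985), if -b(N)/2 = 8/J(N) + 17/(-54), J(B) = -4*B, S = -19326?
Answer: 119081159714/177 ≈ 6.7278e+8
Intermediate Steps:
b(N) = 17/27 + 4/N (b(N) = -2*(8/((-4*N)) + 17/(-54)) = -2*(8*(-1/(4*N)) + 17*(-1/54)) = -2*(-2/N - 17/54) = -2*(-17/54 - 2/N) = 17/27 + 4/N)
(-30155 + b(-118))*(S - 2985) = (-30155 + (17/27 + 4/(-118)))*(-19326 - 2985) = (-30155 + (17/27 + 4*(-1/118)))*(-22311) = (-30155 + (17/27 - 2/59))*(-22311) = (-30155 + 949/1593)*(-22311) = -48035966/1593*(-22311) = 119081159714/177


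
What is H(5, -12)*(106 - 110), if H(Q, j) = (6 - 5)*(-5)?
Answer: 20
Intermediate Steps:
H(Q, j) = -5 (H(Q, j) = 1*(-5) = -5)
H(5, -12)*(106 - 110) = -5*(106 - 110) = -5*(-4) = 20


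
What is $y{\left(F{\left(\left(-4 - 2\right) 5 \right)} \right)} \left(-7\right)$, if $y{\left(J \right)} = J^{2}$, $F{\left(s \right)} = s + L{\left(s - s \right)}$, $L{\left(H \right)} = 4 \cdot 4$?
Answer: $-1372$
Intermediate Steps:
$L{\left(H \right)} = 16$
$F{\left(s \right)} = 16 + s$ ($F{\left(s \right)} = s + 16 = 16 + s$)
$y{\left(F{\left(\left(-4 - 2\right) 5 \right)} \right)} \left(-7\right) = \left(16 + \left(-4 - 2\right) 5\right)^{2} \left(-7\right) = \left(16 - 30\right)^{2} \left(-7\right) = \left(-14\right)^{2} \left(-7\right) = 196 \left(-7\right) = -1372$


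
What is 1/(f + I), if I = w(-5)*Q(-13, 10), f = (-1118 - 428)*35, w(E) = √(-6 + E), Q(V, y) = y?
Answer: -5411/292789320 - I*√11/292789320 ≈ -1.8481e-5 - 1.1328e-8*I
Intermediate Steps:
f = -54110 (f = -1546*35 = -54110)
I = 10*I*√11 (I = √(-6 - 5)*10 = √(-11)*10 = (I*√11)*10 = 10*I*√11 ≈ 33.166*I)
1/(f + I) = 1/(-54110 + 10*I*√11)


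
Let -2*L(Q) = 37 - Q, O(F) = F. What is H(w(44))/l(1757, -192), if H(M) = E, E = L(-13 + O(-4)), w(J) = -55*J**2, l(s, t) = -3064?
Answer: 27/3064 ≈ 0.0088120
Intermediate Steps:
L(Q) = -37/2 + Q/2 (L(Q) = -(37 - Q)/2 = -37/2 + Q/2)
E = -27 (E = -37/2 + (-13 - 4)/2 = -37/2 + (1/2)*(-17) = -37/2 - 17/2 = -27)
H(M) = -27
H(w(44))/l(1757, -192) = -27/(-3064) = -27*(-1/3064) = 27/3064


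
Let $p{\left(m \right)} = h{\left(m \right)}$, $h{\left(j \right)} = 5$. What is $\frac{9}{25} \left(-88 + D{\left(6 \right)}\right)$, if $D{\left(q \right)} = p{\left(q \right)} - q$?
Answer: $- \frac{801}{25} \approx -32.04$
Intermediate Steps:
$p{\left(m \right)} = 5$
$D{\left(q \right)} = 5 - q$
$\frac{9}{25} \left(-88 + D{\left(6 \right)}\right) = \frac{9}{25} \left(-88 + \left(5 - 6\right)\right) = 9 \cdot \frac{1}{25} \left(-88 + \left(5 - 6\right)\right) = \frac{9 \left(-88 - 1\right)}{25} = \frac{9}{25} \left(-89\right) = - \frac{801}{25}$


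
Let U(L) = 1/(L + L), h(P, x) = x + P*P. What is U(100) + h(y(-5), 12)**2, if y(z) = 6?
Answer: 460801/200 ≈ 2304.0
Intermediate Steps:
h(P, x) = x + P**2
U(L) = 1/(2*L)
U(100) + h(y(-5), 12)**2 = (1/2)/100 + (12 + 6**2)**2 = (1/2)*(1/100) + (12 + 36)**2 = 1/200 + 48**2 = 1/200 + 2304 = 460801/200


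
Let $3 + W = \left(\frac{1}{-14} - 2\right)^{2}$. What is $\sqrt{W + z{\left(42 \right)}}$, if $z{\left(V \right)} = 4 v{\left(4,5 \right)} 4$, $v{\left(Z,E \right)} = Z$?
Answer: $\frac{\sqrt{12797}}{14} \approx 8.0803$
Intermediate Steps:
$z{\left(V \right)} = 64$ ($z{\left(V \right)} = 4 \cdot 4 \cdot 4 = 16 \cdot 4 = 64$)
$W = \frac{253}{196}$ ($W = -3 + \left(\frac{1}{-14} - 2\right)^{2} = -3 + \left(- \frac{1}{14} - 2\right)^{2} = -3 + \left(- \frac{29}{14}\right)^{2} = -3 + \frac{841}{196} = \frac{253}{196} \approx 1.2908$)
$\sqrt{W + z{\left(42 \right)}} = \sqrt{\frac{253}{196} + 64} = \sqrt{\frac{12797}{196}} = \frac{\sqrt{12797}}{14}$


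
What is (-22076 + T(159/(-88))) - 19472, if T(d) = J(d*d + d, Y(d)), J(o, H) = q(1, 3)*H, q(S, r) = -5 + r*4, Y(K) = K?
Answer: -3657337/88 ≈ -41561.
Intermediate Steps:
q(S, r) = -5 + 4*r
J(o, H) = 7*H (J(o, H) = (-5 + 4*3)*H = (-5 + 12)*H = 7*H)
T(d) = 7*d
(-22076 + T(159/(-88))) - 19472 = (-22076 + 7*(159/(-88))) - 19472 = (-22076 + 7*(159*(-1/88))) - 19472 = (-22076 + 7*(-159/88)) - 19472 = (-22076 - 1113/88) - 19472 = -1943801/88 - 19472 = -3657337/88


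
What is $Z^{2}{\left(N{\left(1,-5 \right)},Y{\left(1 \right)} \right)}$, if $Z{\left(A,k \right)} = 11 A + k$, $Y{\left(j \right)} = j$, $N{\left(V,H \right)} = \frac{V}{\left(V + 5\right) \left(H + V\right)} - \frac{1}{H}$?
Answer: $\frac{108241}{14400} \approx 7.5167$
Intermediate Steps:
$N{\left(V,H \right)} = - \frac{1}{H} + \frac{V}{\left(5 + V\right) \left(H + V\right)}$ ($N{\left(V,H \right)} = \frac{V}{\left(5 + V\right) \left(H + V\right)} - \frac{1}{H} = - \frac{1}{H} + \frac{V}{\left(5 + V\right) \left(H + V\right)}$)
$Z{\left(A,k \right)} = k + 11 A$
$Z^{2}{\left(N{\left(1,-5 \right)},Y{\left(1 \right)} \right)} = \left(1 + 11 \frac{- 1^{2} - -25 - 5}{\left(-5\right) \left(1^{2} + 5 \left(-5\right) + 5 \cdot 1 - 5\right)}\right)^{2} = \left(1 + 11 \left(- \frac{\left(-1\right) 1 + 25 - 5}{5 \left(1 - 25 + 5 - 5\right)}\right)\right)^{2} = \left(1 + 11 \left(- \frac{-1 + 25 - 5}{5 \left(-24\right)}\right)\right)^{2} = \left(1 + 11 \left(\left(- \frac{1}{5}\right) \left(- \frac{1}{24}\right) 19\right)\right)^{2} = \left(1 + 11 \cdot \frac{19}{120}\right)^{2} = \left(1 + \frac{209}{120}\right)^{2} = \left(\frac{329}{120}\right)^{2} = \frac{108241}{14400}$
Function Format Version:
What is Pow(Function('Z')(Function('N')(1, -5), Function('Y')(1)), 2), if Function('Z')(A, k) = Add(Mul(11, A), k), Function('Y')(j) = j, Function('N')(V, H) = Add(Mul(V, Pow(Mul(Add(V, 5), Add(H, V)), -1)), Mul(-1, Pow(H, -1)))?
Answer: Rational(108241, 14400) ≈ 7.5167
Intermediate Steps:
Function('N')(V, H) = Add(Mul(-1, Pow(H, -1)), Mul(V, Pow(Add(5, V), -1), Pow(Add(H, V), -1))) (Function('N')(V, H) = Add(Mul(V, Pow(Mul(Add(5, V), Add(H, V)), -1)), Mul(-1, Pow(H, -1))) = Add(Mul(V, Mul(Pow(Add(5, V), -1), Pow(Add(H, V), -1))), Mul(-1, Pow(H, -1))) = Add(Mul(V, Pow(Add(5, V), -1), Pow(Add(H, V), -1)), Mul(-1, Pow(H, -1))) = Add(Mul(-1, Pow(H, -1)), Mul(V, Pow(Add(5, V), -1), Pow(Add(H, V), -1))))
Function('Z')(A, k) = Add(k, Mul(11, A))
Pow(Function('Z')(Function('N')(1, -5), Function('Y')(1)), 2) = Pow(Add(1, Mul(11, Mul(Pow(-5, -1), Pow(Add(Pow(1, 2), Mul(5, -5), Mul(5, 1), Mul(-5, 1)), -1), Add(Mul(-1, Pow(1, 2)), Mul(-5, -5), Mul(-5, 1))))), 2) = Pow(Add(1, Mul(11, Mul(Rational(-1, 5), Pow(Add(1, -25, 5, -5), -1), Add(Mul(-1, 1), 25, -5)))), 2) = Pow(Add(1, Mul(11, Mul(Rational(-1, 5), Pow(-24, -1), Add(-1, 25, -5)))), 2) = Pow(Add(1, Mul(11, Mul(Rational(-1, 5), Rational(-1, 24), 19))), 2) = Pow(Add(1, Mul(11, Rational(19, 120))), 2) = Pow(Add(1, Rational(209, 120)), 2) = Pow(Rational(329, 120), 2) = Rational(108241, 14400)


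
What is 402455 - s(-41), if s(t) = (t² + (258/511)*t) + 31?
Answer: 204790251/511 ≈ 4.0076e+5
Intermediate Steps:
s(t) = 31 + t² + 258*t/511 (s(t) = (t² + (258*(1/511))*t) + 31 = (t² + 258*t/511) + 31 = 31 + t² + 258*t/511)
402455 - s(-41) = 402455 - (31 + (-41)² + (258/511)*(-41)) = 402455 - (31 + 1681 - 10578/511) = 402455 - 1*864254/511 = 402455 - 864254/511 = 204790251/511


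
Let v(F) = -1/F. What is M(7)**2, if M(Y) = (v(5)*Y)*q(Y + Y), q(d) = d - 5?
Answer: 3969/25 ≈ 158.76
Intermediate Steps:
q(d) = -5 + d
M(Y) = -Y*(-5 + 2*Y)/5 (M(Y) = ((-1/5)*Y)*(-5 + (Y + Y)) = ((-1*1/5)*Y)*(-5 + 2*Y) = (-Y/5)*(-5 + 2*Y) = -Y*(-5 + 2*Y)/5)
M(7)**2 = ((1/5)*7*(5 - 2*7))**2 = ((1/5)*7*(5 - 14))**2 = ((1/5)*7*(-9))**2 = (-63/5)**2 = 3969/25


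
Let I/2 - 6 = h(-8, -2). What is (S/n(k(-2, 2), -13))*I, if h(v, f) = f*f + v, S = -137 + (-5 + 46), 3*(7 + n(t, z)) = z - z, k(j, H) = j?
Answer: 384/7 ≈ 54.857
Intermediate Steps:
n(t, z) = -7 (n(t, z) = -7 + (z - z)/3 = -7 + (⅓)*0 = -7 + 0 = -7)
S = -96 (S = -137 + 41 = -96)
h(v, f) = v + f² (h(v, f) = f² + v = v + f²)
I = 4 (I = 12 + 2*(-8 + (-2)²) = 12 + 2*(-8 + 4) = 12 + 2*(-4) = 12 - 8 = 4)
(S/n(k(-2, 2), -13))*I = -96/(-7)*4 = -96*(-⅐)*4 = (96/7)*4 = 384/7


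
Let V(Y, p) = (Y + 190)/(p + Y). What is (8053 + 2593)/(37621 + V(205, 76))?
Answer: 1495763/5285948 ≈ 0.28297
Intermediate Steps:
V(Y, p) = (190 + Y)/(Y + p)
(8053 + 2593)/(37621 + V(205, 76)) = (8053 + 2593)/(37621 + (190 + 205)/(205 + 76)) = 10646/(37621 + 395/281) = 10646/(10571896/281) = 10646*(281/10571896) = 1495763/5285948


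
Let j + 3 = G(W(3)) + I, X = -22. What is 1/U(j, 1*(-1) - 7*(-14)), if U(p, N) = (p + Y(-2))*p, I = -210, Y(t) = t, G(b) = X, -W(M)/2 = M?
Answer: 1/55695 ≈ 1.7955e-5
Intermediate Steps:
W(M) = -2*M
G(b) = -22
j = -235 (j = -3 + (-22 - 210) = -3 - 232 = -235)
U(p, N) = p*(-2 + p) (U(p, N) = (p - 2)*p = (-2 + p)*p = p*(-2 + p))
1/U(j, 1*(-1) - 7*(-14)) = 1/(-235*(-2 - 235)) = 1/(-235*(-237)) = 1/55695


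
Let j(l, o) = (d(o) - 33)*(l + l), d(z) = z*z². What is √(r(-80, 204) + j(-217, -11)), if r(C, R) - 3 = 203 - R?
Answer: √591978 ≈ 769.40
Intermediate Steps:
d(z) = z³
r(C, R) = 206 - R (r(C, R) = 3 + (203 - R) = 206 - R)
j(l, o) = 2*l*(-33 + o³) (j(l, o) = (o³ - 33)*(l + l) = (-33 + o³)*(2*l) = 2*l*(-33 + o³))
√(r(-80, 204) + j(-217, -11)) = √((206 - 1*204) + 2*(-217)*(-33 + (-11)³)) = √((206 - 204) + 2*(-217)*(-33 - 1331)) = √(2 + 2*(-217)*(-1364)) = √(2 + 591976) = √591978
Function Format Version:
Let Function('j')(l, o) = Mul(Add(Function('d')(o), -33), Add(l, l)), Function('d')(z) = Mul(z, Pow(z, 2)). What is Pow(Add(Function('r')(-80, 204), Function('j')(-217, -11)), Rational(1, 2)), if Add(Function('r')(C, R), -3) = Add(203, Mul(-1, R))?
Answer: Pow(591978, Rational(1, 2)) ≈ 769.40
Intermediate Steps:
Function('d')(z) = Pow(z, 3)
Function('r')(C, R) = Add(206, Mul(-1, R)) (Function('r')(C, R) = Add(3, Add(203, Mul(-1, R))) = Add(206, Mul(-1, R)))
Function('j')(l, o) = Mul(2, l, Add(-33, Pow(o, 3))) (Function('j')(l, o) = Mul(Add(Pow(o, 3), -33), Add(l, l)) = Mul(Add(-33, Pow(o, 3)), Mul(2, l)) = Mul(2, l, Add(-33, Pow(o, 3))))
Pow(Add(Function('r')(-80, 204), Function('j')(-217, -11)), Rational(1, 2)) = Pow(Add(Add(206, Mul(-1, 204)), Mul(2, -217, Add(-33, Pow(-11, 3)))), Rational(1, 2)) = Pow(Add(Add(206, -204), Mul(2, -217, Add(-33, -1331))), Rational(1, 2)) = Pow(Add(2, Mul(2, -217, -1364)), Rational(1, 2)) = Pow(Add(2, 591976), Rational(1, 2)) = Pow(591978, Rational(1, 2))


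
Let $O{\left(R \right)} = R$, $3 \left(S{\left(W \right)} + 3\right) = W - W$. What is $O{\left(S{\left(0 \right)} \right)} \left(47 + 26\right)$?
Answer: $-219$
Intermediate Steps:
$S{\left(W \right)} = -3$ ($S{\left(W \right)} = -3 + \frac{W - W}{3} = -3 + \frac{1}{3} \cdot 0 = -3 + 0 = -3$)
$O{\left(S{\left(0 \right)} \right)} \left(47 + 26\right) = - 3 \left(47 + 26\right) = \left(-3\right) 73 = -219$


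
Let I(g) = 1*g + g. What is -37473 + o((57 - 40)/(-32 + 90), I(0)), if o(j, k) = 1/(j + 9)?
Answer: -20197889/539 ≈ -37473.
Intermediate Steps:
I(g) = 2*g (I(g) = g + g = 2*g)
o(j, k) = 1/(9 + j)
-37473 + o((57 - 40)/(-32 + 90), I(0)) = -37473 + 1/(9 + (57 - 40)/(-32 + 90)) = -37473 + 1/(9 + 17/58) = -37473 + 1/(539/58) = -37473 + 58/539 = -20197889/539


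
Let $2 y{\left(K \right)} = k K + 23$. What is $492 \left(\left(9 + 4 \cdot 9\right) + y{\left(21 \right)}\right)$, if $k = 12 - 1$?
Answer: $84624$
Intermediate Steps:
$k = 11$ ($k = 12 - 1 = 11$)
$y{\left(K \right)} = \frac{23}{2} + \frac{11 K}{2}$ ($y{\left(K \right)} = \frac{11 K + 23}{2} = \frac{23 + 11 K}{2} = \frac{23}{2} + \frac{11 K}{2}$)
$492 \left(\left(9 + 4 \cdot 9\right) + y{\left(21 \right)}\right) = 492 \left(\left(9 + 4 \cdot 9\right) + \left(\frac{23}{2} + \frac{11}{2} \cdot 21\right)\right) = 492 \left(\left(9 + 36\right) + \left(\frac{23}{2} + \frac{231}{2}\right)\right) = 492 \left(45 + 127\right) = 492 \cdot 172 = 84624$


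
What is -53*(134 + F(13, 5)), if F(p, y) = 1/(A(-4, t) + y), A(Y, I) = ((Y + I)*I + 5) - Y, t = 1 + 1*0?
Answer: -78175/11 ≈ -7106.8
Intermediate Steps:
t = 1 (t = 1 + 0 = 1)
A(Y, I) = 5 - Y + I*(I + Y) (A(Y, I) = ((I + Y)*I + 5) - Y = (I*(I + Y) + 5) - Y = (5 + I*(I + Y)) - Y = 5 - Y + I*(I + Y))
F(p, y) = 1/(6 + y) (F(p, y) = 1/((5 + 1**2 - 1*(-4) + 1*(-4)) + y) = 1/((5 + 1 + 4 - 4) + y) = 1/(6 + y))
-53*(134 + F(13, 5)) = -53*(134 + 1/(6 + 5)) = -53*(134 + 1/11) = -53*1475/11 = -78175/11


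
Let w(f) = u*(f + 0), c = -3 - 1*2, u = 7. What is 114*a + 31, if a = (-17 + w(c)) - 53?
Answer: -11939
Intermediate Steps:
c = -5 (c = -3 - 2 = -5)
w(f) = 7*f (w(f) = 7*(f + 0) = 7*f)
a = -105 (a = (-17 + 7*(-5)) - 53 = (-17 - 35) - 53 = -52 - 53 = -105)
114*a + 31 = 114*(-105) + 31 = -11970 + 31 = -11939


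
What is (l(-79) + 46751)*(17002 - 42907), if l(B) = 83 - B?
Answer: -1215281265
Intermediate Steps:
(l(-79) + 46751)*(17002 - 42907) = ((83 - 1*(-79)) + 46751)*(17002 - 42907) = ((83 + 79) + 46751)*(-25905) = (162 + 46751)*(-25905) = 46913*(-25905) = -1215281265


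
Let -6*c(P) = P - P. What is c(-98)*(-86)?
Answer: 0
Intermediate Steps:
c(P) = 0 (c(P) = -(P - P)/6 = -1/6*0 = 0)
c(-98)*(-86) = 0*(-86) = 0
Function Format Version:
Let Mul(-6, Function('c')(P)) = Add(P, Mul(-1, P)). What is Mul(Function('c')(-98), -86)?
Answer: 0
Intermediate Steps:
Function('c')(P) = 0 (Function('c')(P) = Mul(Rational(-1, 6), Add(P, Mul(-1, P))) = Mul(Rational(-1, 6), 0) = 0)
Mul(Function('c')(-98), -86) = Mul(0, -86) = 0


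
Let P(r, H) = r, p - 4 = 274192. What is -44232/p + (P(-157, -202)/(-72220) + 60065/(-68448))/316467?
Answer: -1197686707490609/7424382202117920 ≈ -0.16132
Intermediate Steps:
p = 274196 (p = 4 + 274192 = 274196)
-44232/p + (P(-157, -202)/(-72220) + 60065/(-68448))/316467 = -44232/274196 + (-157/(-72220) + 60065/(-68448))/316467 = -44232*1/274196 + (-157*(-1/72220) + 60065*(-1/68448))*(1/316467) = -11058/68549 + (1/460 - 60065/68448)*(1/316467) = -11058/68549 - 299581/342240*1/316467 = -11058/68549 - 299581/108307666080 = -1197686707490609/7424382202117920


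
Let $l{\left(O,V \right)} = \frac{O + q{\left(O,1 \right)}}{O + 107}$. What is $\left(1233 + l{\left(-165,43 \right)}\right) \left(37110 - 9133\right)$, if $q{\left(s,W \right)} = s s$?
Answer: $\frac{621844779}{29} \approx 2.1443 \cdot 10^{7}$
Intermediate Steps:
$q{\left(s,W \right)} = s^{2}$
$l{\left(O,V \right)} = \frac{O + O^{2}}{107 + O}$ ($l{\left(O,V \right)} = \frac{O + O^{2}}{O + 107} = \frac{O + O^{2}}{107 + O}$)
$\left(1233 + l{\left(-165,43 \right)}\right) \left(37110 - 9133\right) = \left(1233 - \frac{165 \left(1 - 165\right)}{107 - 165}\right) \left(37110 - 9133\right) = \left(1233 - 165 \frac{1}{-58} \left(-164\right)\right) 27977 = \left(1233 - \left(- \frac{165}{58}\right) \left(-164\right)\right) 27977 = \left(1233 - \frac{13530}{29}\right) 27977 = \frac{22227}{29} \cdot 27977 = \frac{621844779}{29}$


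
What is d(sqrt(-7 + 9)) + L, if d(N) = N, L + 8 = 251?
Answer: 243 + sqrt(2) ≈ 244.41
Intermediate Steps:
L = 243 (L = -8 + 251 = 243)
d(sqrt(-7 + 9)) + L = sqrt(-7 + 9) + 243 = sqrt(2) + 243 = 243 + sqrt(2)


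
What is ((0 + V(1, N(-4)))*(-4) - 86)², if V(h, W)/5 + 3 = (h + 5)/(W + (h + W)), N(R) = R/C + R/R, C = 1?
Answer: 4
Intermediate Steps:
N(R) = 1 + R (N(R) = R/1 + R/R = R*1 + 1 = R + 1 = 1 + R)
V(h, W) = -15 + 5*(5 + h)/(h + 2*W) (V(h, W) = -15 + 5*((h + 5)/(W + (h + W))) = -15 + 5*((5 + h)/(W + (W + h))) = -15 + 5*((5 + h)/(h + 2*W)) = -15 + 5*(5 + h)/(h + 2*W))
((0 + V(1, N(-4)))*(-4) - 86)² = ((0 + 5*(5 - 6*(1 - 4) - 2*1)/(1 + 2*(1 - 4)))*(-4) - 86)² = ((0 + 5*(5 - 6*(-3) - 2)/(1 + 2*(-3)))*(-4) - 86)² = ((0 + 5*(5 + 18 - 2)/(1 - 6))*(-4) - 86)² = ((0 + 5*21/(-5))*(-4) - 86)² = ((0 + 5*(-⅕)*21)*(-4) - 86)² = ((0 - 21)*(-4) - 86)² = (-21*(-4) - 86)² = (84 - 86)² = (-2)² = 4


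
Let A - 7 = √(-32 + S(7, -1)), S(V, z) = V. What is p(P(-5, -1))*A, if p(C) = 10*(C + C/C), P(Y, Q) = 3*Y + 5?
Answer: -630 - 450*I ≈ -630.0 - 450.0*I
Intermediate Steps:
P(Y, Q) = 5 + 3*Y
p(C) = 10 + 10*C (p(C) = 10*(C + 1) = 10*(1 + C) = 10 + 10*C)
A = 7 + 5*I (A = 7 + √(-32 + 7) = 7 + √(-25) = 7 + 5*I ≈ 7.0 + 5.0*I)
p(P(-5, -1))*A = (10 + 10*(5 + 3*(-5)))*(7 + 5*I) = (10 + 10*(5 - 15))*(7 + 5*I) = (10 + 10*(-10))*(7 + 5*I) = (10 - 100)*(7 + 5*I) = -90*(7 + 5*I) = -630 - 450*I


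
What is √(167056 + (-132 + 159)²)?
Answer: √167785 ≈ 409.62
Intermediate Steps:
√(167056 + (-132 + 159)²) = √(167056 + 27²) = √(167056 + 729) = √167785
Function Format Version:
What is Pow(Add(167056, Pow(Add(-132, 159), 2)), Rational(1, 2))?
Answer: Pow(167785, Rational(1, 2)) ≈ 409.62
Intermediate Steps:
Pow(Add(167056, Pow(Add(-132, 159), 2)), Rational(1, 2)) = Pow(Add(167056, Pow(27, 2)), Rational(1, 2)) = Pow(Add(167056, 729), Rational(1, 2)) = Pow(167785, Rational(1, 2))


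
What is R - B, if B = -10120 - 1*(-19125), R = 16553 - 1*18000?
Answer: -10452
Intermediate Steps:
R = -1447 (R = 16553 - 18000 = -1447)
B = 9005 (B = -10120 + 19125 = 9005)
R - B = -1447 - 1*9005 = -1447 - 9005 = -10452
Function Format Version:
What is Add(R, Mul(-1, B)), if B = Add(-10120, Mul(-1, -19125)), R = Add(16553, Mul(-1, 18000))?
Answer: -10452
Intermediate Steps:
R = -1447 (R = Add(16553, -18000) = -1447)
B = 9005 (B = Add(-10120, 19125) = 9005)
Add(R, Mul(-1, B)) = Add(-1447, Mul(-1, 9005)) = Add(-1447, -9005) = -10452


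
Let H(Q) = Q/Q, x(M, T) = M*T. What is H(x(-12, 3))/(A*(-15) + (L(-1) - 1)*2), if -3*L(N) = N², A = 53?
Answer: -3/2393 ≈ -0.0012537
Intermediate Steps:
L(N) = -N²/3
H(Q) = 1
H(x(-12, 3))/(A*(-15) + (L(-1) - 1)*2) = 1/(53*(-15) + (-⅓*(-1)² - 1)*2) = 1/(-795 + (-⅓*1 - 1)*2) = 1/(-795 + (-⅓ - 1)*2) = 1/(-795 - 4/3*2) = 1/(-795 - 8/3) = 1/(-2393/3) = 1*(-3/2393) = -3/2393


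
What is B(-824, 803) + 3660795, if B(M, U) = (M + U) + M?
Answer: 3659950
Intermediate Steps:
B(M, U) = U + 2*M
B(-824, 803) + 3660795 = (803 + 2*(-824)) + 3660795 = (803 - 1648) + 3660795 = -845 + 3660795 = 3659950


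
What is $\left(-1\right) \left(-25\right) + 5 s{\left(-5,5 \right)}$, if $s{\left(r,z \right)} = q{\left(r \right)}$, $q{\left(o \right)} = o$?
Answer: $0$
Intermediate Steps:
$s{\left(r,z \right)} = r$
$\left(-1\right) \left(-25\right) + 5 s{\left(-5,5 \right)} = \left(-1\right) \left(-25\right) + 5 \left(-5\right) = 25 - 25 = 0$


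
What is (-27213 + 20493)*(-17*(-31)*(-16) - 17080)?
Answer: 171440640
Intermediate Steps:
(-27213 + 20493)*(-17*(-31)*(-16) - 17080) = -6720*(527*(-16) - 17080) = -6720*(-8432 - 17080) = -6720*(-25512) = 171440640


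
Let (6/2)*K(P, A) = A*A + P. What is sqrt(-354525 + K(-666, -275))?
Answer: 2*I*sqrt(741462)/3 ≈ 574.05*I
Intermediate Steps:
K(P, A) = P/3 + A**2/3 (K(P, A) = (A*A + P)/3 = (A**2 + P)/3 = (P + A**2)/3 = P/3 + A**2/3)
sqrt(-354525 + K(-666, -275)) = sqrt(-354525 + ((1/3)*(-666) + (1/3)*(-275)**2)) = sqrt(-354525 + (-222 + (1/3)*75625)) = sqrt(-354525 + (-222 + 75625/3)) = sqrt(-354525 + 74959/3) = sqrt(-988616/3) = 2*I*sqrt(741462)/3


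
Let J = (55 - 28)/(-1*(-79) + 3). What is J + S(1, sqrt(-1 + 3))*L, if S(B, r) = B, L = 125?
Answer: 10277/82 ≈ 125.33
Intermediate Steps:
J = 27/82 (J = 27/(79 + 3) = 27/82 ≈ 0.32927)
J + S(1, sqrt(-1 + 3))*L = 27/82 + 1*125 = 27/82 + 125 = 10277/82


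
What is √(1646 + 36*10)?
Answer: √2006 ≈ 44.788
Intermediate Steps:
√(1646 + 36*10) = √(1646 + 360) = √2006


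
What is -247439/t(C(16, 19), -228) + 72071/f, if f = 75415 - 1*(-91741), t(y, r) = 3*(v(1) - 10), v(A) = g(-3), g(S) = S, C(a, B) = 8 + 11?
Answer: 41363724253/6519084 ≈ 6345.0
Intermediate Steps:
C(a, B) = 19
v(A) = -3
t(y, r) = -39 (t(y, r) = 3*(-3 - 10) = 3*(-13) = -39)
f = 167156 (f = 75415 + 91741 = 167156)
-247439/t(C(16, 19), -228) + 72071/f = -247439/(-39) + 72071/167156 = -247439*(-1/39) + 72071*(1/167156) = 247439/39 + 72071/167156 = 41363724253/6519084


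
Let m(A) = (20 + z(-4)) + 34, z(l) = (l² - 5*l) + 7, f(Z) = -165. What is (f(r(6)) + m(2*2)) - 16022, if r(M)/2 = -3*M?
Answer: -16090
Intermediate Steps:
r(M) = -6*M (r(M) = 2*(-3*M) = -6*M)
z(l) = 7 + l² - 5*l
m(A) = 97 (m(A) = (20 + (7 + (-4)² - 5*(-4))) + 34 = (20 + (7 + 16 + 20)) + 34 = (20 + 43) + 34 = 63 + 34 = 97)
(f(r(6)) + m(2*2)) - 16022 = (-165 + 97) - 16022 = -68 - 16022 = -16090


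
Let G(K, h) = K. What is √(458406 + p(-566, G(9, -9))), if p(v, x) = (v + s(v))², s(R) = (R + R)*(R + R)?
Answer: √1640597674570 ≈ 1.2809e+6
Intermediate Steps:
s(R) = 4*R² (s(R) = (2*R)*(2*R) = 4*R²)
p(v, x) = (v + 4*v²)²
√(458406 + p(-566, G(9, -9))) = √(458406 + (-566)²*(1 + 4*(-566))²) = √(458406 + 320356*(1 - 2264)²) = √(458406 + 320356*(-2263)²) = √(458406 + 320356*5121169) = √(458406 + 1640597216164) = √1640597674570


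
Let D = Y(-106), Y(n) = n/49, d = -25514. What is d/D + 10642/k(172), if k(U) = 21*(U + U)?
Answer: 2258117929/191436 ≈ 11796.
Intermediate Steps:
k(U) = 42*U (k(U) = 21*(2*U) = 42*U)
Y(n) = n/49 (Y(n) = n*(1/49) = n/49)
D = -106/49 (D = (1/49)*(-106) = -106/49 ≈ -2.1633)
d/D + 10642/k(172) = -25514/(-106/49) + 10642/((42*172)) = -25514*(-49/106) + 10642/7224 = 625093/53 + 10642*(1/7224) = 625093/53 + 5321/3612 = 2258117929/191436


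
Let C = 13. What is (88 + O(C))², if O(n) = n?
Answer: 10201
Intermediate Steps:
(88 + O(C))² = (88 + 13)² = 101² = 10201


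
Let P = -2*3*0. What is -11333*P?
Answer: 0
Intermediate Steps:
P = 0 (P = -6*0 = 0)
-11333*P = -11333*0 = 0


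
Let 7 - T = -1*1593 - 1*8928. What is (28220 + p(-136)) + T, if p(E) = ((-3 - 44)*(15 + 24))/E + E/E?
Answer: 5271697/136 ≈ 38763.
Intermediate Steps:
p(E) = 1 - 1833/E (p(E) = (-47*39)/E + 1 = -1833/E + 1 = 1 - 1833/E)
T = 10528 (T = 7 - (-1*1593 - 1*8928) = 7 - (-1593 - 8928) = 7 - 1*(-10521) = 7 + 10521 = 10528)
(28220 + p(-136)) + T = (28220 + (-1833 - 136)/(-136)) + 10528 = (28220 - 1/136*(-1969)) + 10528 = (28220 + 1969/136) + 10528 = 3839889/136 + 10528 = 5271697/136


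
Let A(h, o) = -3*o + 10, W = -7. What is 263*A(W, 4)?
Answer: -526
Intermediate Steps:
A(h, o) = 10 - 3*o
263*A(W, 4) = 263*(10 - 3*4) = 263*(10 - 12) = 263*(-2) = -526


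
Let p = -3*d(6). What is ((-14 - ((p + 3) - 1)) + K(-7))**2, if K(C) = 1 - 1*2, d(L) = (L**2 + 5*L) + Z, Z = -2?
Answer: 30625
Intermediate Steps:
d(L) = -2 + L**2 + 5*L (d(L) = (L**2 + 5*L) - 2 = -2 + L**2 + 5*L)
p = -192 (p = -3*(-2 + 6**2 + 5*6) = -3*(-2 + 36 + 30) = -3*64 = -192)
K(C) = -1 (K(C) = 1 - 2 = -1)
((-14 - ((p + 3) - 1)) + K(-7))**2 = ((-14 - ((-192 + 3) - 1)) - 1)**2 = ((-14 - (-189 - 1)) - 1)**2 = ((-14 - 1*(-190)) - 1)**2 = ((-14 + 190) - 1)**2 = (176 - 1)**2 = 175**2 = 30625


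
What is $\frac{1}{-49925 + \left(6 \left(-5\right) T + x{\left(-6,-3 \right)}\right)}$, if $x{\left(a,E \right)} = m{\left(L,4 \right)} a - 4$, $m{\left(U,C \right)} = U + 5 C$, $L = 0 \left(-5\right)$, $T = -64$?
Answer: $- \frac{1}{48129} \approx -2.0777 \cdot 10^{-5}$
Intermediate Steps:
$L = 0$
$x{\left(a,E \right)} = -4 + 20 a$ ($x{\left(a,E \right)} = \left(0 + 5 \cdot 4\right) a - 4 = \left(0 + 20\right) a - 4 = 20 a - 4 = -4 + 20 a$)
$\frac{1}{-49925 + \left(6 \left(-5\right) T + x{\left(-6,-3 \right)}\right)} = \frac{1}{-49925 + \left(6 \left(-5\right) \left(-64\right) + \left(-4 + 20 \left(-6\right)\right)\right)} = \frac{1}{-49925 - -1796} = \frac{1}{-49925 + \left(1920 - 124\right)} = \frac{1}{-49925 + 1796} = \frac{1}{-48129} = - \frac{1}{48129}$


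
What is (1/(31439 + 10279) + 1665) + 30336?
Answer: 1335017719/41718 ≈ 32001.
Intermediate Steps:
(1/(31439 + 10279) + 1665) + 30336 = (1/41718 + 1665) + 30336 = 69460471/41718 + 30336 = 1335017719/41718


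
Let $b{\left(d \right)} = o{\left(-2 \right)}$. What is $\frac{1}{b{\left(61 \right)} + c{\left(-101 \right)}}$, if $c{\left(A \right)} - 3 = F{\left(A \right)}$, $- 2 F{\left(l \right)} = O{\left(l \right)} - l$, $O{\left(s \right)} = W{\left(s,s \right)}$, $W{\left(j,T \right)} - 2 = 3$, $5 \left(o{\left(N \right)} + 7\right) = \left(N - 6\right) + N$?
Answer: $- \frac{1}{59} \approx -0.016949$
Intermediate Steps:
$o{\left(N \right)} = - \frac{41}{5} + \frac{2 N}{5}$ ($o{\left(N \right)} = -7 + \frac{\left(N - 6\right) + N}{5} = -7 + \frac{\left(-6 + N\right) + N}{5} = -7 + \frac{-6 + 2 N}{5} = -7 + \left(- \frac{6}{5} + \frac{2 N}{5}\right) = - \frac{41}{5} + \frac{2 N}{5}$)
$W{\left(j,T \right)} = 5$ ($W{\left(j,T \right)} = 2 + 3 = 5$)
$O{\left(s \right)} = 5$
$b{\left(d \right)} = -9$ ($b{\left(d \right)} = - \frac{41}{5} + \frac{2}{5} \left(-2\right) = - \frac{41}{5} - \frac{4}{5} = -9$)
$F{\left(l \right)} = - \frac{5}{2} + \frac{l}{2}$ ($F{\left(l \right)} = - \frac{5 - l}{2} = - \frac{5}{2} + \frac{l}{2}$)
$c{\left(A \right)} = \frac{1}{2} + \frac{A}{2}$ ($c{\left(A \right)} = 3 + \left(- \frac{5}{2} + \frac{A}{2}\right) = \frac{1}{2} + \frac{A}{2}$)
$\frac{1}{b{\left(61 \right)} + c{\left(-101 \right)}} = \frac{1}{-9 + \left(\frac{1}{2} + \frac{1}{2} \left(-101\right)\right)} = \frac{1}{-9 + \left(\frac{1}{2} - \frac{101}{2}\right)} = \frac{1}{-9 - 50} = \frac{1}{-59} = - \frac{1}{59}$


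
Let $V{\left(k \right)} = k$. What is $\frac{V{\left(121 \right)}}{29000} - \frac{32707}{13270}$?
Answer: $- \frac{94689733}{38483000} \approx -2.4606$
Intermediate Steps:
$\frac{V{\left(121 \right)}}{29000} - \frac{32707}{13270} = \frac{121}{29000} - \frac{32707}{13270} = - \frac{94689733}{38483000}$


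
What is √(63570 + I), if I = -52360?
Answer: √11210 ≈ 105.88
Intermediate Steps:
√(63570 + I) = √(63570 - 52360) = √11210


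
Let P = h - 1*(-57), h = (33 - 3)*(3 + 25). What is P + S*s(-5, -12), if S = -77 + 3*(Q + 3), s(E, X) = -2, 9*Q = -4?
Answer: 3107/3 ≈ 1035.7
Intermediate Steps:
Q = -4/9 (Q = (⅑)*(-4) = -4/9 ≈ -0.44444)
h = 840 (h = 30*28 = 840)
S = -208/3 (S = -77 + 3*(-4/9 + 3) = -77 + 3*(23/9) = -77 + 23/3 = -208/3 ≈ -69.333)
P = 897 (P = 840 - 1*(-57) = 840 + 57 = 897)
P + S*s(-5, -12) = 897 - 208/3*(-2) = 897 + 416/3 = 3107/3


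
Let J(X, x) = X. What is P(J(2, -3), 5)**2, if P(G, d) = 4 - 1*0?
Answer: 16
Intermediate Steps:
P(G, d) = 4 (P(G, d) = 4 + 0 = 4)
P(J(2, -3), 5)**2 = 4**2 = 16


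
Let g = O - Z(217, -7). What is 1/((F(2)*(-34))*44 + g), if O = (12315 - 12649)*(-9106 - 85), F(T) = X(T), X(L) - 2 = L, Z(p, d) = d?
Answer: 1/3063817 ≈ 3.2639e-7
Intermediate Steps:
X(L) = 2 + L
F(T) = 2 + T
O = 3069794 (O = -334*(-9191) = 3069794)
g = 3069801 (g = 3069794 - 1*(-7) = 3069794 + 7 = 3069801)
1/((F(2)*(-34))*44 + g) = 1/(((2 + 2)*(-34))*44 + 3069801) = 1/((4*(-34))*44 + 3069801) = 1/(-136*44 + 3069801) = 1/(-5984 + 3069801) = 1/3063817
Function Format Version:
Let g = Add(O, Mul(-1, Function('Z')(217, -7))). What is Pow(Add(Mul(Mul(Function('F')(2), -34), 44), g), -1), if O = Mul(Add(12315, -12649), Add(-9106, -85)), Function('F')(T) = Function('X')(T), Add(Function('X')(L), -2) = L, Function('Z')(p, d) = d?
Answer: Rational(1, 3063817) ≈ 3.2639e-7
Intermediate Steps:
Function('X')(L) = Add(2, L)
Function('F')(T) = Add(2, T)
O = 3069794 (O = Mul(-334, -9191) = 3069794)
g = 3069801 (g = Add(3069794, Mul(-1, -7)) = Add(3069794, 7) = 3069801)
Pow(Add(Mul(Mul(Function('F')(2), -34), 44), g), -1) = Pow(Add(Mul(Mul(Add(2, 2), -34), 44), 3069801), -1) = Pow(Add(Mul(Mul(4, -34), 44), 3069801), -1) = Pow(Add(Mul(-136, 44), 3069801), -1) = Pow(Add(-5984, 3069801), -1) = Pow(3063817, -1) = Rational(1, 3063817)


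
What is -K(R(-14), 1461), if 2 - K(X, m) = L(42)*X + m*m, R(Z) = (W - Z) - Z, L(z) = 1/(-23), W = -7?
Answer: 49093916/23 ≈ 2.1345e+6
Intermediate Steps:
L(z) = -1/23
R(Z) = -7 - 2*Z (R(Z) = (-7 - Z) - Z = -7 - 2*Z)
K(X, m) = 2 - m² + X/23 (K(X, m) = 2 - (-X/23 + m*m) = 2 - (-X/23 + m²) = 2 - (m² - X/23) = 2 + (-m² + X/23) = 2 - m² + X/23)
-K(R(-14), 1461) = -(2 - 1*1461² + (-7 - 2*(-14))/23) = -(2 - 1*2134521 + (-7 + 28)/23) = -(2 - 2134521 + (1/23)*21) = -(2 - 2134521 + 21/23) = -1*(-49093916/23) = 49093916/23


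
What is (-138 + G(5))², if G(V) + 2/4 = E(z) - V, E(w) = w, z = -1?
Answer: 83521/4 ≈ 20880.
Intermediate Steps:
G(V) = -3/2 - V (G(V) = -½ + (-1 - V) = -3/2 - V)
(-138 + G(5))² = (-138 + (-3/2 - 1*5))² = (-138 + (-3/2 - 5))² = (-138 - 13/2)² = (-289/2)² = 83521/4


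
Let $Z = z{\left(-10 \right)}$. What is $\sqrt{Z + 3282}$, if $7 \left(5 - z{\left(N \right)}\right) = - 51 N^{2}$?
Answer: $\frac{\sqrt{196763}}{7} \approx 63.369$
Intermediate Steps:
$z{\left(N \right)} = 5 + \frac{51 N^{2}}{7}$ ($z{\left(N \right)} = 5 - \frac{\left(-51\right) N^{2}}{7} = 5 + \frac{51 N^{2}}{7}$)
$Z = \frac{5135}{7}$ ($Z = 5 + \frac{51 \left(-10\right)^{2}}{7} = 5 + \frac{51}{7} \cdot 100 = 5 + \frac{5100}{7} = \frac{5135}{7} \approx 733.57$)
$\sqrt{Z + 3282} = \sqrt{\frac{5135}{7} + 3282} = \sqrt{\frac{28109}{7}} = \frac{\sqrt{196763}}{7}$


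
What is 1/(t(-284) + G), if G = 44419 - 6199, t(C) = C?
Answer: 1/37936 ≈ 2.6360e-5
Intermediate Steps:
G = 38220
1/(t(-284) + G) = 1/(-284 + 38220) = 1/37936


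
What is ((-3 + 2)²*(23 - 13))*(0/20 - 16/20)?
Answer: -8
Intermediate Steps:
((-3 + 2)²*(23 - 13))*(0/20 - 16/20) = ((-1)²*10)*(0*(1/20) - 16*1/20) = (1*10)*(0 - ⅘) = 10*(-⅘) = -8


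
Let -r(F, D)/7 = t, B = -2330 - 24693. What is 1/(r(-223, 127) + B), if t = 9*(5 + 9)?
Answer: -1/27905 ≈ -3.5836e-5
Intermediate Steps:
B = -27023
t = 126 (t = 9*14 = 126)
r(F, D) = -882 (r(F, D) = -7*126 = -882)
1/(r(-223, 127) + B) = 1/(-882 - 27023) = 1/(-27905) = -1/27905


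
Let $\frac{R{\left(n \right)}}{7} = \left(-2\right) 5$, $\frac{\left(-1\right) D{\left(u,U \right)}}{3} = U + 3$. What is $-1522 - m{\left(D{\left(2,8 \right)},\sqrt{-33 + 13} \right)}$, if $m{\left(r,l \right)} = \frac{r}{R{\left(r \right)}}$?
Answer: $- \frac{106573}{70} \approx -1522.5$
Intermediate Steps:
$D{\left(u,U \right)} = -9 - 3 U$ ($D{\left(u,U \right)} = - 3 \left(U + 3\right) = - 3 \left(3 + U\right) = -9 - 3 U$)
$R{\left(n \right)} = -70$ ($R{\left(n \right)} = 7 \left(\left(-2\right) 5\right) = 7 \left(-10\right) = -70$)
$m{\left(r,l \right)} = - \frac{r}{70}$ ($m{\left(r,l \right)} = \frac{r}{-70} = r \left(- \frac{1}{70}\right) = - \frac{r}{70}$)
$-1522 - m{\left(D{\left(2,8 \right)},\sqrt{-33 + 13} \right)} = -1522 - - \frac{-9 - 24}{70} = -1522 - \left(- \frac{1}{70}\right) \left(-33\right) = -1522 - \frac{33}{70} = - \frac{106573}{70}$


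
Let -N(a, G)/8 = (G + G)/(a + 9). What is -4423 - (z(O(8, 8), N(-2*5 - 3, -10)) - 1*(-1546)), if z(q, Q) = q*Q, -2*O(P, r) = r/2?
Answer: -6049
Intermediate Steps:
O(P, r) = -r/4 (O(P, r) = -r/(2*2) = -r/4)
N(a, G) = -16*G/(9 + a) (N(a, G) = -8*(G + G)/(a + 9) = -8*2*G/(9 + a) = -16*G/(9 + a))
z(q, Q) = Q*q
-4423 - (z(O(8, 8), N(-2*5 - 3, -10)) - 1*(-1546)) = -4423 - ((-16*(-10)/(9 + (-2*5 - 3)))*(-¼*8) - 1*(-1546)) = -4423 - (-16*(-10)/(9 + (-10 - 3))*(-2) + 1546) = -4423 - (-16*(-10)/(9 - 13)*(-2) + 1546) = -4423 - (-16*(-10)/(-4)*(-2) + 1546) = -4423 - (-16*(-10)*(-¼)*(-2) + 1546) = -4423 - (-40*(-2) + 1546) = -4423 - (80 + 1546) = -4423 - 1*1626 = -4423 - 1626 = -6049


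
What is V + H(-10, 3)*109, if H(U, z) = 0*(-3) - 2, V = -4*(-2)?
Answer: -210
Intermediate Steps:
V = 8
H(U, z) = -2 (H(U, z) = 0 - 2 = -2)
V + H(-10, 3)*109 = 8 - 2*109 = 8 - 218 = -210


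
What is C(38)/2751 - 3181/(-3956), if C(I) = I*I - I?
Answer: 14313067/10882956 ≈ 1.3152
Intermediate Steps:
C(I) = I² - I
C(38)/2751 - 3181/(-3956) = (38*(-1 + 38))/2751 - 3181/(-3956) = (38*37)*(1/2751) - 3181*(-1/3956) = 1406*(1/2751) + 3181/3956 = 1406/2751 + 3181/3956 = 14313067/10882956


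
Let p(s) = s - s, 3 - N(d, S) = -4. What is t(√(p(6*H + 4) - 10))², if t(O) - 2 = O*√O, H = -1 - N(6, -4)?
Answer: (2 + 10^(¾)*I^(3/2))² ≈ -11.905 - 15.717*I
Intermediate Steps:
N(d, S) = 7 (N(d, S) = 3 - 1*(-4) = 3 + 4 = 7)
H = -8 (H = -1 - 1*7 = -1 - 7 = -8)
p(s) = 0
t(O) = 2 + O^(3/2) (t(O) = 2 + O*√O = 2 + O^(3/2))
t(√(p(6*H + 4) - 10))² = (2 + (√(0 - 10))^(3/2))² = (2 + (√(-10))^(3/2))² = (2 + (I*√10)^(3/2))² = (2 + 10^(¾)*I^(3/2))²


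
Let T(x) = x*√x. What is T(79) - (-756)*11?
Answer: 8316 + 79*√79 ≈ 9018.2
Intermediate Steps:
T(x) = x^(3/2)
T(79) - (-756)*11 = 79^(3/2) - (-756)*11 = 79*√79 - 1*(-8316) = 79*√79 + 8316 = 8316 + 79*√79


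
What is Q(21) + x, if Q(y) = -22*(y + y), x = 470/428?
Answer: -197501/214 ≈ -922.90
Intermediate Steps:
x = 235/214 (x = 470*(1/428) = 235/214 ≈ 1.0981)
Q(y) = -44*y
Q(21) + x = -44*21 + 235/214 = -924 + 235/214 = -197501/214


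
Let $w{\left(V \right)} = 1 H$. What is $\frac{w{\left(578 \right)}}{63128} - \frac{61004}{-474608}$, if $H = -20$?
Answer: $\frac{120049011}{936282932} \approx 0.12822$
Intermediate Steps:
$w{\left(V \right)} = -20$ ($w{\left(V \right)} = 1 \left(-20\right) = -20$)
$\frac{w{\left(578 \right)}}{63128} - \frac{61004}{-474608} = - \frac{20}{63128} - \frac{61004}{-474608} = \left(-20\right) \frac{1}{63128} - - \frac{15251}{118652} = - \frac{5}{15782} + \frac{15251}{118652} = \frac{120049011}{936282932}$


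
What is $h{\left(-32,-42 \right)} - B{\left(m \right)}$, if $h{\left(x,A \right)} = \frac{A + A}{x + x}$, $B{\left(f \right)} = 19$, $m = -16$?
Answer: $- \frac{283}{16} \approx -17.688$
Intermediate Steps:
$h{\left(x,A \right)} = \frac{A}{x}$ ($h{\left(x,A \right)} = \frac{2 A}{2 x} = 2 A \frac{1}{2 x} = \frac{A}{x}$)
$h{\left(-32,-42 \right)} - B{\left(m \right)} = - \frac{42}{-32} - 19 = \left(-42\right) \left(- \frac{1}{32}\right) - 19 = \frac{21}{16} - 19 = - \frac{283}{16}$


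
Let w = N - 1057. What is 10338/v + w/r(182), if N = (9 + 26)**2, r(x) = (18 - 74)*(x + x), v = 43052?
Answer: 908469/3917732 ≈ 0.23189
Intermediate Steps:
r(x) = -112*x
N = 1225 (N = 35**2 = 1225)
w = 168 (w = 1225 - 1057 = 168)
10338/v + w/r(182) = 10338/43052 + 168/((-112*182)) = 10338*(1/43052) + 168/(-20384) = 5169/21526 + 168*(-1/20384) = 5169/21526 - 3/364 = 908469/3917732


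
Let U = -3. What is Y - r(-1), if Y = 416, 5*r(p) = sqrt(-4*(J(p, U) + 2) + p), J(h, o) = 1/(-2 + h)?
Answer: 416 - I*sqrt(69)/15 ≈ 416.0 - 0.55377*I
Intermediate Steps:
r(p) = sqrt(-8 + p - 4/(-2 + p))/5 (r(p) = sqrt(-4*(1/(-2 + p) + 2) + p)/5 = sqrt(-4*(2 + 1/(-2 + p)) + p)/5 = sqrt((-8 - 4/(-2 + p)) + p)/5 = sqrt(-8 + p - 4/(-2 + p))/5)
Y - r(-1) = 416 - sqrt((-4 + (-8 - 1)*(-2 - 1))/(-2 - 1))/5 = 416 - sqrt((-4 - 9*(-3))/(-3))/5 = 416 - sqrt(-(-4 + 27)/3)/5 = 416 - sqrt(-1/3*23)/5 = 416 - sqrt(-23/3)/5 = 416 - I*sqrt(69)/3/5 = 416 - I*sqrt(69)/15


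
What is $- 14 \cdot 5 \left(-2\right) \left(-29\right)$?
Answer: $-4060$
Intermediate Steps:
$- 14 \cdot 5 \left(-2\right) \left(-29\right) = \left(-14\right) \left(-10\right) \left(-29\right) = 140 \left(-29\right) = -4060$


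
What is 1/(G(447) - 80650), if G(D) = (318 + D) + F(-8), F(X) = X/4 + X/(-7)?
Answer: -7/559201 ≈ -1.2518e-5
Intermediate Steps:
F(X) = 3*X/28 (F(X) = X*(1/4) + X*(-1/7) = X/4 - X/7 = 3*X/28)
G(D) = 2220/7 + D (G(D) = (318 + D) + (3/28)*(-8) = (318 + D) - 6/7 = 2220/7 + D)
1/(G(447) - 80650) = 1/((2220/7 + 447) - 80650) = 1/(5349/7 - 80650) = 1/(-559201/7) = -7/559201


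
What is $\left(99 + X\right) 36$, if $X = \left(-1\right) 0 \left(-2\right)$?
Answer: $3564$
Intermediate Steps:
$X = 0$ ($X = 0 \left(-2\right) = 0$)
$\left(99 + X\right) 36 = \left(99 + 0\right) 36 = 99 \cdot 36 = 3564$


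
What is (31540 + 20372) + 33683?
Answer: 85595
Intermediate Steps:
(31540 + 20372) + 33683 = 51912 + 33683 = 85595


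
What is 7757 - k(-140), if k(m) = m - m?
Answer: 7757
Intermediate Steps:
k(m) = 0
7757 - k(-140) = 7757 - 1*0 = 7757 + 0 = 7757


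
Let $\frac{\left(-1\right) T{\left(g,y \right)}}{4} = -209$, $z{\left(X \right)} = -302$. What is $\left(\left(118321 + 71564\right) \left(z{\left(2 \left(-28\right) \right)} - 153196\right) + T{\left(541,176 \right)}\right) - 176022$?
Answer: $-29147142916$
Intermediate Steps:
$T{\left(g,y \right)} = 836$ ($T{\left(g,y \right)} = \left(-4\right) \left(-209\right) = 836$)
$\left(\left(118321 + 71564\right) \left(z{\left(2 \left(-28\right) \right)} - 153196\right) + T{\left(541,176 \right)}\right) - 176022 = \left(\left(118321 + 71564\right) \left(-302 - 153196\right) + 836\right) - 176022 = \left(189885 \left(-153498\right) + 836\right) - 176022 = \left(-29146967730 + 836\right) - 176022 = -29146966894 - 176022 = -29147142916$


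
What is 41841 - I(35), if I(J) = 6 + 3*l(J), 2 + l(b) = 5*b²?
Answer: 23466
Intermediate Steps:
l(b) = -2 + 5*b²
I(J) = 15*J² (I(J) = 6 + 3*(-2 + 5*J²) = 6 + (-6 + 15*J²) = 15*J²)
41841 - I(35) = 41841 - 15*35² = 41841 - 15*1225 = 41841 - 1*18375 = 41841 - 18375 = 23466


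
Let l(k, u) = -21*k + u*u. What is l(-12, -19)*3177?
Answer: 1947501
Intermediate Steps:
l(k, u) = u**2 - 21*k (l(k, u) = -21*k + u**2 = u**2 - 21*k)
l(-12, -19)*3177 = ((-19)**2 - 21*(-12))*3177 = (361 + 252)*3177 = 613*3177 = 1947501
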